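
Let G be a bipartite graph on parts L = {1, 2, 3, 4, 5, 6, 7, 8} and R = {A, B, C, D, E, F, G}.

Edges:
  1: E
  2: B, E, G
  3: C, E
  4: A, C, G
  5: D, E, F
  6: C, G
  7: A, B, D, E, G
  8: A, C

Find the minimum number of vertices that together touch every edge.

7

The 7 edges 1–E, 2–B, 3–C, 4–A, 5–F, 6–G, 7–D form a matching, so any vertex cover needs at least 7 vertices (one per matched edge).
Conversely {2, 5, 7, A, C, E, G} meets every edge and has exactly 7 vertices, so 7 is optimal.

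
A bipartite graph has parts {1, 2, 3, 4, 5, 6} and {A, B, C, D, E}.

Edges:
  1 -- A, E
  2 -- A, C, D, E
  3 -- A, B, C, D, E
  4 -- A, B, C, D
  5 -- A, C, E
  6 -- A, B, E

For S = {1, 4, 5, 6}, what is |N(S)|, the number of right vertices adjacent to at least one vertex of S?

5

The union of neighbours of {1, 4, 5, 6} is {A, B, C, D, E}, which has 5 elements.
Since |N(S)| = 5 ≥ |S| = 4, Hall's condition holds for this subset.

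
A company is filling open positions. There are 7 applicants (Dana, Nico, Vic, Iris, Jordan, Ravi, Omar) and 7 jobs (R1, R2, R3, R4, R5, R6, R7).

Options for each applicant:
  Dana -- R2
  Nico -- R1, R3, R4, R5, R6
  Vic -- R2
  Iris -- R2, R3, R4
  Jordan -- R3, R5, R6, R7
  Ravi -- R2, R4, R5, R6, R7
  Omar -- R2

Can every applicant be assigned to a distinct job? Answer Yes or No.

No

The set {Dana, Vic, Omar} has only 1 neighbour ({R2}), so by Hall's theorem at most 5 of the 7 applicants can be matched.
Hence no matching covers every applicant.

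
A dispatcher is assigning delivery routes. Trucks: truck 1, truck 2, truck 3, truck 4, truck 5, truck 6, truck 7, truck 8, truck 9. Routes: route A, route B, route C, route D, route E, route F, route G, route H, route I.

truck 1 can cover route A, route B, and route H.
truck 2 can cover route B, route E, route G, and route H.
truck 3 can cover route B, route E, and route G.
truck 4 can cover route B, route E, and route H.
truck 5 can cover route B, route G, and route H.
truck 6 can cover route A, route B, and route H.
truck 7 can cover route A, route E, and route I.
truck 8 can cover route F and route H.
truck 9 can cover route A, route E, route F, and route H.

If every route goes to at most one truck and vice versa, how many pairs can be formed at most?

7

For example, pair truck 1-route A, truck 2-route G, truck 3-route E, truck 4-route H, truck 5-route B, truck 7-route I, truck 8-route F.
The set {truck 1, truck 2, truck 3, truck 4, truck 5, truck 6, truck 8, truck 9} has only 6 neighbours ({route A, route B, route E, route F, route G, route H}), so by Hall's theorem at most 7 of the 9 trucks can be matched.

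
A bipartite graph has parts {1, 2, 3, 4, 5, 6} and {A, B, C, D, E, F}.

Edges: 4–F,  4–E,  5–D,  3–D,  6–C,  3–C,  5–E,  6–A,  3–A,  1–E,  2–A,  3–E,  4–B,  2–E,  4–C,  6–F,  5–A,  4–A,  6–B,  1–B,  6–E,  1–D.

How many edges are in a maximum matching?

For example, pair 1–B, 2–E, 3–C, 4–F, 5–D, 6–A.
This saturates every left vertex, so 6 is the maximum.

6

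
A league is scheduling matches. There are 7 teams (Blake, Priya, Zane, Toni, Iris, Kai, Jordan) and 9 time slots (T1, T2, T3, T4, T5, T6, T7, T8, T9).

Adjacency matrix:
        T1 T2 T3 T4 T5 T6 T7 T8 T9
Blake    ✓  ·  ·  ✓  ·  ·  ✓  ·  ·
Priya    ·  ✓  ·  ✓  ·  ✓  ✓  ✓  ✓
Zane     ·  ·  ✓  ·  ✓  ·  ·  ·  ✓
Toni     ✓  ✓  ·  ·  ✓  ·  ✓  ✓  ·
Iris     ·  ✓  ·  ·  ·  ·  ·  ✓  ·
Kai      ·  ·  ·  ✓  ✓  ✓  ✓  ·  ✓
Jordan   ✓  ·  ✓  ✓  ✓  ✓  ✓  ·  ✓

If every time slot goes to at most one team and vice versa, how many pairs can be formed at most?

7

A valid assignment of size 7: Blake–T1, Priya–T6, Zane–T9, Toni–T5, Iris–T8, Kai–T4, Jordan–T7.
All 7 teams are matched, so no larger matching exists.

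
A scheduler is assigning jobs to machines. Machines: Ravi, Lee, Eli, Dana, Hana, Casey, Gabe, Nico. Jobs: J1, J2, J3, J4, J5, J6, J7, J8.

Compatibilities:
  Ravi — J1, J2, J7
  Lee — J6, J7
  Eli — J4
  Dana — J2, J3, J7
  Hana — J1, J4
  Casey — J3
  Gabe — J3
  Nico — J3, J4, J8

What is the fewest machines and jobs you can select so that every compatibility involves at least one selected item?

A maximum matching has 7 edges (e.g. Ravi–J2, Lee–J6, Eli–J4, Dana–J7, Hana–J1, Casey–J3, Nico–J8).
By König's theorem the minimum vertex cover has the same size. One such cover is {Ravi, Lee, Eli, Dana, Hana, Nico, J3}.

7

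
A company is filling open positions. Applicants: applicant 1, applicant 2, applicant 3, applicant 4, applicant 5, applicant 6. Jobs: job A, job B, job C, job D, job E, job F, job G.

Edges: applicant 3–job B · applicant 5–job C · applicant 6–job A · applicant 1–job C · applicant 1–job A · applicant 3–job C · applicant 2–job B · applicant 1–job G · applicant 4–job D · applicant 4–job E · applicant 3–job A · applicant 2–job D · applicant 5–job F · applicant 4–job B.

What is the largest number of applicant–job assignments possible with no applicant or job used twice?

6

A valid assignment of size 6: applicant 1-job G, applicant 2-job D, applicant 3-job B, applicant 4-job E, applicant 5-job F, applicant 6-job A.
This saturates every applicant, so 6 is the maximum.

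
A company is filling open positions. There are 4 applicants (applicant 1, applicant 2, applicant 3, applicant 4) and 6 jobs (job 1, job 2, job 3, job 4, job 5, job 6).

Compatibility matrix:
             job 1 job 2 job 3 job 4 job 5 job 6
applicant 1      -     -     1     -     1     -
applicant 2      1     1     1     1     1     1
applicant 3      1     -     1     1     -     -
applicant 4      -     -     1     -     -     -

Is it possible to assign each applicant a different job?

One maximum matching: applicant 1-job 5, applicant 2-job 4, applicant 3-job 1, applicant 4-job 3.
All 4 applicants are covered.

Yes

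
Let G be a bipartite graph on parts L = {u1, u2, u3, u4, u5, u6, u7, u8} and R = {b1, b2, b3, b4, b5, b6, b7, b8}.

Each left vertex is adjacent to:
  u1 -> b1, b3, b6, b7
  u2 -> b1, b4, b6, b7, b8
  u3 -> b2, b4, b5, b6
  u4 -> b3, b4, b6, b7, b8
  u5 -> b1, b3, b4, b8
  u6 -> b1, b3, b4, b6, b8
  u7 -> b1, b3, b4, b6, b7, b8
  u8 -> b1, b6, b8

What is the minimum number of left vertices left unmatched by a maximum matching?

For example, pair u1-b3, u2-b1, u3-b5, u4-b6, u5-b4, u6-b8, u7-b7.
The set {u1, u2, u4, u5, u6, u7, u8} has only 6 neighbours ({b1, b3, b4, b6, b7, b8}), so by Hall's theorem at most 7 of the 8 left vertices can be matched.
That matches 7 of the 8, leaving 1 unmatched; no matching can do better.

1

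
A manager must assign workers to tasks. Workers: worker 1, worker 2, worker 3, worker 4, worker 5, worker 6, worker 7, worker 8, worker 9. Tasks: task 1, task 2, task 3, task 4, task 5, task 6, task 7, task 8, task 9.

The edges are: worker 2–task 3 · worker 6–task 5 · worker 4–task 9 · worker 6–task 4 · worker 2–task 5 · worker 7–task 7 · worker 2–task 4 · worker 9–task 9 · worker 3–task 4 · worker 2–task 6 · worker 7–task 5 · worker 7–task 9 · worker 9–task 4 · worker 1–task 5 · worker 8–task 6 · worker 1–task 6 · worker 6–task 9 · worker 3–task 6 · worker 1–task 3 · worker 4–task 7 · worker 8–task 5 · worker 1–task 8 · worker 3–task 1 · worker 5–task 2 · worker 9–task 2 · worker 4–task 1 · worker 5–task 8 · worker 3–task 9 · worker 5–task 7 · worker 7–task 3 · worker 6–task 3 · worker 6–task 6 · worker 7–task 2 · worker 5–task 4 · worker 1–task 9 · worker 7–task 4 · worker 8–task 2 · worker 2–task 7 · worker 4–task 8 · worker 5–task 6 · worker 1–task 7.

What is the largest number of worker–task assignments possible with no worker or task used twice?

9

For example, pair worker 1→task 8, worker 2→task 7, worker 3→task 1, worker 4→task 9, worker 5→task 6, worker 6→task 3, worker 7→task 4, worker 8→task 5, worker 9→task 2.
This saturates every worker, so 9 is the maximum.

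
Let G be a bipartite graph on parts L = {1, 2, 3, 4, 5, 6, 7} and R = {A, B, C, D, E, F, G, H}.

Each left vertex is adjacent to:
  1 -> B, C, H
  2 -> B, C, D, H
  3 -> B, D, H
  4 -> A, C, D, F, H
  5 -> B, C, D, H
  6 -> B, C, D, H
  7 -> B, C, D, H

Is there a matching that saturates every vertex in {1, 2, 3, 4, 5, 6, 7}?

No

The set {1, 2, 3, 5, 6, 7} has only 4 neighbours ({B, C, D, H}), so by Hall's theorem at most 5 of the 7 left vertices can be matched.
Hence no matching covers every left vertex.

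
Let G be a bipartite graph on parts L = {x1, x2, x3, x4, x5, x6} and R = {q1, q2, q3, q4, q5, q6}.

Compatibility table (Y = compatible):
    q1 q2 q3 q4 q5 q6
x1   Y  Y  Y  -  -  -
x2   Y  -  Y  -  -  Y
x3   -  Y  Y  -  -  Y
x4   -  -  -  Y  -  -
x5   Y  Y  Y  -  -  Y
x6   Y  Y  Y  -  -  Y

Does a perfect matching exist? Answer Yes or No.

The set {x1, x2, x3, x5, x6} has only 4 neighbours ({q1, q2, q3, q6}), so by Hall's theorem at most 5 of the 6 left vertices can be matched.
Hence no matching covers every left vertex.

No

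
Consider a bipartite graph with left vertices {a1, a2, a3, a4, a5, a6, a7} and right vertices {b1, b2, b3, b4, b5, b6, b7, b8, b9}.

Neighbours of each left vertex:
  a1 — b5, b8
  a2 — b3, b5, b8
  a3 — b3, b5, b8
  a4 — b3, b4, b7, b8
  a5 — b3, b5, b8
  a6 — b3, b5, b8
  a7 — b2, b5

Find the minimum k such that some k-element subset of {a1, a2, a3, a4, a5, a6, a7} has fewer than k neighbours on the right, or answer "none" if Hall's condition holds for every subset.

Take S = {a1, a2, a3, a5}. Its neighbourhood is {b3, b5, b8}, so |N(S)| = 3 < |S| = 4.
Every subset of size less than 4 has at least as many neighbours as members, so 4 is the minimum.

4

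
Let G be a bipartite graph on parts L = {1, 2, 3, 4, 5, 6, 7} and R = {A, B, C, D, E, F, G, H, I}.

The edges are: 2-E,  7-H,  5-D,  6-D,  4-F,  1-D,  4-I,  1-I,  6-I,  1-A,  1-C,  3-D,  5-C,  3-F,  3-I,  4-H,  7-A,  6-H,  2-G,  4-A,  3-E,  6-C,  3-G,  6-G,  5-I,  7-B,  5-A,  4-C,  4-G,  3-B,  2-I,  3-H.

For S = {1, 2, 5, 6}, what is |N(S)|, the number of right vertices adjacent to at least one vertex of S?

The union of neighbours of {1, 2, 5, 6} is {A, C, D, E, G, H, I}, which has 7 elements.
Since |N(S)| = 7 ≥ |S| = 4, Hall's condition holds for this subset.

7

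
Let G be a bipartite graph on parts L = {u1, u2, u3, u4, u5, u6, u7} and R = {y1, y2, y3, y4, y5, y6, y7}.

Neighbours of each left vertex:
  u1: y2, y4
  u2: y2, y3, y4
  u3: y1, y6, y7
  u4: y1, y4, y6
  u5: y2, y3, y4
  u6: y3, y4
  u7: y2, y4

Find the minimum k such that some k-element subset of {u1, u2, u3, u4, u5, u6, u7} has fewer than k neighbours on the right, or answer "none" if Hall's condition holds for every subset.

Take S = {u1, u2, u5, u6}. Its neighbourhood is {y2, y3, y4}, so |N(S)| = 3 < |S| = 4.
Every subset of size less than 4 has at least as many neighbours as members, so 4 is the minimum.

4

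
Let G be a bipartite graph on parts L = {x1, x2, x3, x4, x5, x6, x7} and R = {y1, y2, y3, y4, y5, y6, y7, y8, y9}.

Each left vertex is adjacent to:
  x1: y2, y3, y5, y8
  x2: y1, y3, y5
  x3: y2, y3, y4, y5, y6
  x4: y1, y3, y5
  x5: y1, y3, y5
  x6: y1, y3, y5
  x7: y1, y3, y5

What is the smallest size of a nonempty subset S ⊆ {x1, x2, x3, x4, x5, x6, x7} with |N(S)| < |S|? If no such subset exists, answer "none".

Take S = {x2, x4, x5, x6}. Its neighbourhood is {y1, y3, y5}, so |N(S)| = 3 < |S| = 4.
Every subset of size less than 4 has at least as many neighbours as members, so 4 is the minimum.

4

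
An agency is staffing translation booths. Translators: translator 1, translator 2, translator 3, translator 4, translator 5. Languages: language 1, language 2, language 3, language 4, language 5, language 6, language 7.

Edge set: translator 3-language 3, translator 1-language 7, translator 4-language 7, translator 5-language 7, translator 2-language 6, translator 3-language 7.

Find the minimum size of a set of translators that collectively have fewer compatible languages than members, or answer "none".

2

Take S = {translator 1, translator 4}. Its neighbourhood is {language 7}, so |N(S)| = 1 < |S| = 2.
No single vertex violates Hall's condition since each has at least one neighbour, so 2 is the minimum.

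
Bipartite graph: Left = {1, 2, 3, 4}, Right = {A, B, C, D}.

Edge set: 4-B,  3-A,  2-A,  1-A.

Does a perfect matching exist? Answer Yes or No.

No

The set {1, 2, 3} has only 1 neighbour ({A}), so by Hall's theorem at most 2 of the 4 left vertices can be matched.
Hence no matching covers every left vertex.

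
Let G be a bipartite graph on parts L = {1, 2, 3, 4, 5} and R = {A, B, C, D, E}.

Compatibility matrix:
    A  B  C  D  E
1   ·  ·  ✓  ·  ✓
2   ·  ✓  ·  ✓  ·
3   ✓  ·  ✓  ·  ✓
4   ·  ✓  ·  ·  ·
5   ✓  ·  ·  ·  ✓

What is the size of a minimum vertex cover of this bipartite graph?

5

The 5 edges 1–C, 2–D, 3–A, 4–B, 5–E form a matching, so any vertex cover needs at least 5 vertices (one per matched edge).
Conversely {1, 2, 3, 4, 5} meets every edge and has exactly 5 vertices, so 5 is optimal.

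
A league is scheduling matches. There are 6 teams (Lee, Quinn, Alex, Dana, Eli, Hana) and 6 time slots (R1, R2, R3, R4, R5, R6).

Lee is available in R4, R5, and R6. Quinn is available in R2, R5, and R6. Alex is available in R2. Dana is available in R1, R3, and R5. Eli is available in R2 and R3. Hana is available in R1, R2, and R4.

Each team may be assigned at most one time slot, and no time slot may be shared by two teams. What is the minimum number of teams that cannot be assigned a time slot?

0

One maximum matching: Lee–R5, Quinn–R6, Alex–R2, Dana–R1, Eli–R3, Hana–R4.
This saturates every team, so 6 is the maximum.
That matches 6 of the 6, leaving 0 unmatched; no matching can do better.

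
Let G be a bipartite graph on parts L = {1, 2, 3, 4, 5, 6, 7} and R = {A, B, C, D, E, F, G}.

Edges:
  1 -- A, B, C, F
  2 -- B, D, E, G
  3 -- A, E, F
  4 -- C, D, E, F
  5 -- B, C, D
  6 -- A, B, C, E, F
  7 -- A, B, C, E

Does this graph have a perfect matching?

Yes

A valid assignment of size 7: 1-F, 2-G, 3-E, 4-D, 5-C, 6-A, 7-B.
Every left vertex is matched, so this is a perfect matching.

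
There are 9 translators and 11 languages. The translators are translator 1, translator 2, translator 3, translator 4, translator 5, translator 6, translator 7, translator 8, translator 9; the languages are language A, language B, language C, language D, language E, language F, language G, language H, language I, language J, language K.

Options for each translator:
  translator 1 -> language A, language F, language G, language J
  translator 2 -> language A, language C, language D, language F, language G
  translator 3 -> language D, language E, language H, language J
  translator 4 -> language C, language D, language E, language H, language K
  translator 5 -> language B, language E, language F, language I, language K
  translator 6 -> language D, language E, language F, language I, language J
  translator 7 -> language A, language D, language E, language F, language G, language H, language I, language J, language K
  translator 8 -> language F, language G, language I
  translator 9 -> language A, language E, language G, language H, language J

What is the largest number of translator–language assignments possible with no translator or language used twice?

One maximum matching: translator 1→language A, translator 2→language D, translator 3→language H, translator 4→language C, translator 5→language B, translator 6→language I, translator 7→language F, translator 8→language G, translator 9→language J.
This saturates every translator, so 9 is the maximum.

9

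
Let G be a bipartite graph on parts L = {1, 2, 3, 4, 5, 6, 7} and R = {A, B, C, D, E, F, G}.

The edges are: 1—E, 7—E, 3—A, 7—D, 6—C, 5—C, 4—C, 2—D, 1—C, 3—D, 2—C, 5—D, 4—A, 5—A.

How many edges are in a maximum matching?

A valid assignment of size 4: 1→E, 2→D, 3→A, 4→C.
The set {1, 2, 3, 4, 5, 6, 7} has only 4 neighbours ({A, C, D, E}), so by Hall's theorem at most 4 of the 7 left vertices can be matched.

4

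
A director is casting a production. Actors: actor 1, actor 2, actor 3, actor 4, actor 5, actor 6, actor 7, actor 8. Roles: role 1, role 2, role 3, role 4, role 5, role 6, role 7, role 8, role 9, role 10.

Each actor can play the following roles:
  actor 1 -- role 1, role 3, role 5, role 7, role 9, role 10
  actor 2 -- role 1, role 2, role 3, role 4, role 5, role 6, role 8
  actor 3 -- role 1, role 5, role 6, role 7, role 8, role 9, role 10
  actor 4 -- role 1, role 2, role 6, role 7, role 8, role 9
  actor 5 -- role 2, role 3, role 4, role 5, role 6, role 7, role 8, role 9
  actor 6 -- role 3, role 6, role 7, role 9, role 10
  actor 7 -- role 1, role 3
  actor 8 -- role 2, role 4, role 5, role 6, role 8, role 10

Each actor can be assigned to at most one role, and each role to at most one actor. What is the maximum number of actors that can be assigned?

8

One maximum matching: actor 1–role 9, actor 2–role 5, actor 3–role 1, actor 4–role 6, actor 5–role 7, actor 6–role 10, actor 7–role 3, actor 8–role 8.
This saturates every actor, so 8 is the maximum.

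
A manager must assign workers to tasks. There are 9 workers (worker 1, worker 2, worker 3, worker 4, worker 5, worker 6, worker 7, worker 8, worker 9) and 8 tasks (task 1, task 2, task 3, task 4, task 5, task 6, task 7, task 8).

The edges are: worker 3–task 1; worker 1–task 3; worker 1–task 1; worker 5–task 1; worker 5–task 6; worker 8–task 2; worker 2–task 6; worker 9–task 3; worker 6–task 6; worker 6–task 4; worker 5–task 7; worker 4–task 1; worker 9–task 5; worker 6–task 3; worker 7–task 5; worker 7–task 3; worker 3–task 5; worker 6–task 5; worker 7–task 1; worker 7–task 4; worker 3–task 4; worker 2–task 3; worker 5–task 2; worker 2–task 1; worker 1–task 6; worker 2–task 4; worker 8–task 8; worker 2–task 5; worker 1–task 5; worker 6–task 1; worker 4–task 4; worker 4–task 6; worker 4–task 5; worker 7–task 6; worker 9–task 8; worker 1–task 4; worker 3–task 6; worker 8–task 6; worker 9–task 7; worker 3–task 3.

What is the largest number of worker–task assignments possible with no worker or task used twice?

8

For example, pair worker 1-task 3, worker 2-task 5, worker 3-task 1, worker 4-task 6, worker 5-task 7, worker 6-task 4, worker 8-task 2, worker 9-task 8.
The set {worker 1, worker 2, worker 3, worker 4, worker 6, worker 7} has only 5 neighbours ({task 1, task 3, task 4, task 5, task 6}), so by Hall's theorem at most 8 of the 9 workers can be matched.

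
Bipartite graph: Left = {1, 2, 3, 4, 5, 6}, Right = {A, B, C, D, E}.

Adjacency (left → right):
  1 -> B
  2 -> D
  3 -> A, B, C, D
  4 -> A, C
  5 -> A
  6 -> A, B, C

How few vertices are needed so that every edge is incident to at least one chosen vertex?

4

The 4 edges 1–B, 2–D, 3–A, 4–C form a matching, so any vertex cover needs at least 4 vertices (one per matched edge).
Conversely {A, B, C, D} meets every edge and has exactly 4 vertices, so 4 is optimal.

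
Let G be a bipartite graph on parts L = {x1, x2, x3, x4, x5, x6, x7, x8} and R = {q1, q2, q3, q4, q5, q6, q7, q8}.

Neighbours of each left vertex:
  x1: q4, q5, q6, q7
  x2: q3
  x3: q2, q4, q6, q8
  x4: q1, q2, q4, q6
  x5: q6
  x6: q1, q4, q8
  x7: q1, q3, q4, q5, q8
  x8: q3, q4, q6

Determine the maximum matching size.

One maximum matching: x1–q7, x2–q3, x3–q8, x4–q2, x5–q6, x6–q1, x7–q5, x8–q4.
This saturates every left vertex, so 8 is the maximum.

8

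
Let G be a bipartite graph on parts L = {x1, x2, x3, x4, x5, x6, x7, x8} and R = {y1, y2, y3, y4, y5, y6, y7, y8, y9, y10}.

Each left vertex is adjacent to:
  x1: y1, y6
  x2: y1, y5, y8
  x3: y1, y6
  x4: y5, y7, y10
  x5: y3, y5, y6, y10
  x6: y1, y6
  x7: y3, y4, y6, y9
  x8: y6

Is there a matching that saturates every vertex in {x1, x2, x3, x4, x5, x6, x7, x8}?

The set {x1, x3, x6, x8} has only 2 neighbours ({y1, y6}), so by Hall's theorem at most 6 of the 8 left vertices can be matched.
Hence no matching covers every left vertex.

No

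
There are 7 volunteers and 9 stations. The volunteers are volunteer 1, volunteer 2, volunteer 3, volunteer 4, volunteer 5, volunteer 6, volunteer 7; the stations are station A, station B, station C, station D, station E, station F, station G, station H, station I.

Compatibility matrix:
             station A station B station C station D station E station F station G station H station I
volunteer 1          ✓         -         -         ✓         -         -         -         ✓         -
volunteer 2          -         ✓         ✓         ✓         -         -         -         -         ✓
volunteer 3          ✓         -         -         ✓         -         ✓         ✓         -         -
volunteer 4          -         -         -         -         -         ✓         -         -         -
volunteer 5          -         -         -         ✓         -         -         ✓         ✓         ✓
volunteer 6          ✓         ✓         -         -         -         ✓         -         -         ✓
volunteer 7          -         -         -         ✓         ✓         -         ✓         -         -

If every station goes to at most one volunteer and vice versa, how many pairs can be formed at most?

For example, pair volunteer 1→station A, volunteer 2→station C, volunteer 3→station G, volunteer 4→station F, volunteer 5→station H, volunteer 6→station B, volunteer 7→station D.
All 7 volunteers are matched, so no larger matching exists.

7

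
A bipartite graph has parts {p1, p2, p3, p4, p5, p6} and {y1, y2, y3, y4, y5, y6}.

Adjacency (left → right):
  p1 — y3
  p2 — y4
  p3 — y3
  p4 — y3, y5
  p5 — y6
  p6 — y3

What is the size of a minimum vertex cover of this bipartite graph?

4

A maximum matching has 4 edges (e.g. p1–y3, p2–y4, p4–y5, p5–y6).
By König's theorem the minimum vertex cover has the same size. One such cover is {p2, p4, p5, y3}.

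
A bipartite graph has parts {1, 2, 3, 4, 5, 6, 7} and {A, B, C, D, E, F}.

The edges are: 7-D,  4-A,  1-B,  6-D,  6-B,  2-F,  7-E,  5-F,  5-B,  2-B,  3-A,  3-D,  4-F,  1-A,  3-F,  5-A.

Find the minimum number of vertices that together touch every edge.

A maximum matching has 5 edges (e.g. 1–A, 2–B, 3–D, 4–F, 7–E).
By König's theorem the minimum vertex cover has the same size. One such cover is {7, A, B, D, F}.

5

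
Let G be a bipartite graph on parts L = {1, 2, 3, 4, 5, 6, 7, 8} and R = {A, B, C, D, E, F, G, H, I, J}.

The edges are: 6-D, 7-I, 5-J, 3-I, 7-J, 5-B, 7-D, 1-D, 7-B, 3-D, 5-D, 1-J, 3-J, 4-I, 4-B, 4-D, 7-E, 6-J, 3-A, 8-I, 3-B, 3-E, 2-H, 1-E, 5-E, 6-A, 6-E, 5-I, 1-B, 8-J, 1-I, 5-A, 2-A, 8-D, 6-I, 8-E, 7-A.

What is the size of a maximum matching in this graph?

7

A valid assignment of size 7: 1→D, 2→H, 3→B, 4→I, 5→E, 6→A, 7→J.
The set {1, 3, 4, 5, 6, 7, 8} has only 6 neighbours ({A, B, D, E, I, J}), so by Hall's theorem at most 7 of the 8 left vertices can be matched.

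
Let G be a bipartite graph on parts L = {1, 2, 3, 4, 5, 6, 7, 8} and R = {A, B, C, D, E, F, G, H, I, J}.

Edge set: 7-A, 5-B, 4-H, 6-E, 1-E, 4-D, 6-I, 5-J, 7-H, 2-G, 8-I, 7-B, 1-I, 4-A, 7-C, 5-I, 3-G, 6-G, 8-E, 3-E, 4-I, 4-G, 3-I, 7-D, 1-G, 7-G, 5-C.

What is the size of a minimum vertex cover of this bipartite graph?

The 6 edges 1–I, 2–G, 3–E, 4–H, 5–B, 7–A form a matching, so any vertex cover needs at least 6 vertices (one per matched edge).
Conversely {4, 5, 7, E, G, I} meets every edge and has exactly 6 vertices, so 6 is optimal.

6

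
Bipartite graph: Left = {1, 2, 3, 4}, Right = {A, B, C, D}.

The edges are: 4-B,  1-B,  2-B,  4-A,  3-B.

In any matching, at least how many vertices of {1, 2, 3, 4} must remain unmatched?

2

A valid assignment of size 2: 1-B, 4-A.
The set {1, 2, 3} has only 1 neighbour ({B}), so by Hall's theorem at most 2 of the 4 left vertices can be matched.
That matches 2 of the 4, leaving 2 unmatched; no matching can do better.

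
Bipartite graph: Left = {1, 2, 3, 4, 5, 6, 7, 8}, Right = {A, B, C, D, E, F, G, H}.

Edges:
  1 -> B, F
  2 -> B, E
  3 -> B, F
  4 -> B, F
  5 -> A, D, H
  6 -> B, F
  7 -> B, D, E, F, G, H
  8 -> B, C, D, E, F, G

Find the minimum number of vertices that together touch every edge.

6

A maximum matching has 6 edges (e.g. 1–F, 2–E, 3–B, 5–D, 7–H, 8–G).
By König's theorem the minimum vertex cover has the same size. One such cover is {2, 5, 7, 8, B, F}.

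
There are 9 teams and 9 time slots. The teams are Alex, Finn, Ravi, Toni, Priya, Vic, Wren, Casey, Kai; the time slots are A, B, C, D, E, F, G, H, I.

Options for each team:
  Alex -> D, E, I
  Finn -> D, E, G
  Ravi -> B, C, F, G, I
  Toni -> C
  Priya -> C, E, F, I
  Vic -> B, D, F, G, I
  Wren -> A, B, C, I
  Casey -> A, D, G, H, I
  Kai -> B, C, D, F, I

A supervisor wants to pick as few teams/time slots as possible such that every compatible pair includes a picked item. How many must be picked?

{Alex, Finn, Ravi, Toni, Priya, Vic, Wren, Casey, Kai} is a vertex cover of size 9: every edge has an endpoint in this set.
No smaller cover exists because Alex–I, Finn–D, Ravi–F, Toni–C, Priya–E, Vic–G, Wren–A, Casey–H, Kai–B is a matching of size 9, and a cover must include an endpoint of each of these disjoint edges (König's theorem).

9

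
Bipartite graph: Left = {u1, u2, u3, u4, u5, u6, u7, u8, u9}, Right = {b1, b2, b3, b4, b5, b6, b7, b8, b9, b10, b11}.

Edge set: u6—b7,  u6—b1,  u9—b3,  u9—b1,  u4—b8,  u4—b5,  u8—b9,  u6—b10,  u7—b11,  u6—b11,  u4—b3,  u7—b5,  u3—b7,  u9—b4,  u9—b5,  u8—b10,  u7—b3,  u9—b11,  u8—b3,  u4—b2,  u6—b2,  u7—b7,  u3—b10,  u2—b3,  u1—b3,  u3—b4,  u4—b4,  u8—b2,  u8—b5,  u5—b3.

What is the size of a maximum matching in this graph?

7

One maximum matching: u1–b3, u3–b4, u4–b8, u6–b7, u7–b5, u8–b2, u9–b1.
The set {u1, u2, u5} has only 1 neighbour ({b3}), so by Hall's theorem at most 7 of the 9 left vertices can be matched.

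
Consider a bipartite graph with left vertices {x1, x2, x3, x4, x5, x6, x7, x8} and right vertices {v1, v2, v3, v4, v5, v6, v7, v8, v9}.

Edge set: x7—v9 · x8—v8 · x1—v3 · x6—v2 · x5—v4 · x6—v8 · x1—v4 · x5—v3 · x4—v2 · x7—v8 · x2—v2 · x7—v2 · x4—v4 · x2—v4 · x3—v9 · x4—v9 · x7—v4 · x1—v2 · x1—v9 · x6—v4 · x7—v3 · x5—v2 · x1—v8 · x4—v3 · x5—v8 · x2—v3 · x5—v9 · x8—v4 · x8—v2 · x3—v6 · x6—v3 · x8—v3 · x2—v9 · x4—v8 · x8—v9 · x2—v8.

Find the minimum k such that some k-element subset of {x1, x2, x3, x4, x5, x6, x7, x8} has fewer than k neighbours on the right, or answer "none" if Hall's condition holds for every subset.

6

Take S = {x1, x2, x4, x5, x6, x7}. Its neighbourhood is {v2, v3, v4, v8, v9}, so |N(S)| = 5 < |S| = 6.
Every subset of size less than 6 has at least as many neighbours as members, so 6 is the minimum.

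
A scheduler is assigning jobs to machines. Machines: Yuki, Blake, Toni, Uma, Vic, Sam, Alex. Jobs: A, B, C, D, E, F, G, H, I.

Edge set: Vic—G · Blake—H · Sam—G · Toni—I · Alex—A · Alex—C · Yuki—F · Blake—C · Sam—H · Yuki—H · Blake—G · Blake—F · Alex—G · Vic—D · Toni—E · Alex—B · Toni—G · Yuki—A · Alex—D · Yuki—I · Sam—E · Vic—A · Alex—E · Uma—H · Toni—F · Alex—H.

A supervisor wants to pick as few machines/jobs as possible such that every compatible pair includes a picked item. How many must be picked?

A maximum matching has 7 edges (e.g. Yuki–I, Blake–C, Toni–F, Uma–H, Vic–D, Sam–E, Alex–G).
By König's theorem the minimum vertex cover has the same size. One such cover is {Yuki, Blake, Toni, Uma, Vic, Sam, Alex}.

7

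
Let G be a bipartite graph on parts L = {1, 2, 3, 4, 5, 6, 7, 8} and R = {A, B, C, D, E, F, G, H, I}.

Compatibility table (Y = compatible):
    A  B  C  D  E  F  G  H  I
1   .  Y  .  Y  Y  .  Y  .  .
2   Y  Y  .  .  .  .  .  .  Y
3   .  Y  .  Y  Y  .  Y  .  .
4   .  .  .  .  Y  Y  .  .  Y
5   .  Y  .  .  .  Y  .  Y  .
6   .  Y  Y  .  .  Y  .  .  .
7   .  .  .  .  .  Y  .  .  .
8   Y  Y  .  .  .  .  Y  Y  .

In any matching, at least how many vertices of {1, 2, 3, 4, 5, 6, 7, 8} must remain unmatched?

0

A valid assignment of size 8: 1-D, 2-I, 3-G, 4-E, 5-H, 6-C, 7-F, 8-B.
All 8 left vertices are matched, so no larger matching exists.
That matches 8 of the 8, leaving 0 unmatched; no matching can do better.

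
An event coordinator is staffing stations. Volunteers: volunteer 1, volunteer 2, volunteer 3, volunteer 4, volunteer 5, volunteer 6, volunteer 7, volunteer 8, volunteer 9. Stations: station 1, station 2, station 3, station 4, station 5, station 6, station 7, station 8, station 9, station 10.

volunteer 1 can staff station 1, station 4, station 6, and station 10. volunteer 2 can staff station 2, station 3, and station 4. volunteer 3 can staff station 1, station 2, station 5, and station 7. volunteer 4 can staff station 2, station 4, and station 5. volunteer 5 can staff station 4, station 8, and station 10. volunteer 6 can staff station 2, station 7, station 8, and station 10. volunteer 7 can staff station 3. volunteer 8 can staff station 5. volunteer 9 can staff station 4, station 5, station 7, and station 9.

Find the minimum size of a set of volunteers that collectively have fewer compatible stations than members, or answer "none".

A matching saturating every volunteer exists, for instance volunteer 1→station 6, volunteer 2→station 4, volunteer 3→station 1, volunteer 4→station 2, volunteer 5→station 10, volunteer 6→station 8, volunteer 7→station 3, volunteer 8→station 5, volunteer 9→station 7.
By Hall's marriage theorem, this means |N(S)| ≥ |S| for every subset S, so no violating subset exists.

none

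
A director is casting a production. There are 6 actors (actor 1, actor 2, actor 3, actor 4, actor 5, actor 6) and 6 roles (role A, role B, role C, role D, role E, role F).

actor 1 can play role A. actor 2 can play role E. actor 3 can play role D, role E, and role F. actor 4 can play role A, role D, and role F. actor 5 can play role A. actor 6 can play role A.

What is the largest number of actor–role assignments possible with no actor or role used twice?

4

One maximum matching: actor 1→role A, actor 2→role E, actor 3→role F, actor 4→role D.
The set {actor 1, actor 5, actor 6} has only 1 neighbour ({role A}), so by Hall's theorem at most 4 of the 6 actors can be matched.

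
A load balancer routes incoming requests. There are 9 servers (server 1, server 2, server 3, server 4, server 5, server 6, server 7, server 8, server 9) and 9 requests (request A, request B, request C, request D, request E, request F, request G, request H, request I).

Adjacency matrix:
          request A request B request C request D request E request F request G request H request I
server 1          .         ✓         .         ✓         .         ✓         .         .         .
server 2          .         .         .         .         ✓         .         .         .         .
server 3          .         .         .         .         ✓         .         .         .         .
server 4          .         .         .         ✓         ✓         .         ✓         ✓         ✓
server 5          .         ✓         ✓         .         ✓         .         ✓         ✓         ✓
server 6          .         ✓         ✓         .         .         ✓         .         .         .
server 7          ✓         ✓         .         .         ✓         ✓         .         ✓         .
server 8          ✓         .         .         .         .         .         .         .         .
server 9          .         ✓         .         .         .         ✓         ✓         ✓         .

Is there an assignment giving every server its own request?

No

The set {server 2, server 3} has only 1 neighbour ({request E}), so by Hall's theorem at most 8 of the 9 servers can be matched.
Hence no matching covers every server.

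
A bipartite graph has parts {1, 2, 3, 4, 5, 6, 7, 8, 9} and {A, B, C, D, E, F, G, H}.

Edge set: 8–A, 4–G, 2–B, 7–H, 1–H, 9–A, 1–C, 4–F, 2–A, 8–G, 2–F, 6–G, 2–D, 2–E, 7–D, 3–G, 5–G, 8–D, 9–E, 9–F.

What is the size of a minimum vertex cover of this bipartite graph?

7

{1, 2, 4, 7, 8, 9, G} is a vertex cover of size 7: every edge has an endpoint in this set.
No smaller cover exists because 1–C, 2–A, 3–G, 4–F, 7–H, 8–D, 9–E is a matching of size 7, and a cover must include an endpoint of each of these disjoint edges (König's theorem).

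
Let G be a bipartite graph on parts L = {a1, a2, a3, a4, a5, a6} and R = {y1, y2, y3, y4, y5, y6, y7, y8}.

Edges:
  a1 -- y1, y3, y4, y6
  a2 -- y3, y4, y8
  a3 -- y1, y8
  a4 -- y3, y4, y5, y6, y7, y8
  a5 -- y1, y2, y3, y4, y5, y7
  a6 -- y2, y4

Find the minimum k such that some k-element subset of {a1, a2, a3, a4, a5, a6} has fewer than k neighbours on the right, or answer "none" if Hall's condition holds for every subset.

none

A matching saturating every left vertex exists, for instance a1→y3, a2→y8, a3→y1, a4→y6, a5→y7, a6→y2.
By Hall's marriage theorem, this means |N(S)| ≥ |S| for every subset S, so no violating subset exists.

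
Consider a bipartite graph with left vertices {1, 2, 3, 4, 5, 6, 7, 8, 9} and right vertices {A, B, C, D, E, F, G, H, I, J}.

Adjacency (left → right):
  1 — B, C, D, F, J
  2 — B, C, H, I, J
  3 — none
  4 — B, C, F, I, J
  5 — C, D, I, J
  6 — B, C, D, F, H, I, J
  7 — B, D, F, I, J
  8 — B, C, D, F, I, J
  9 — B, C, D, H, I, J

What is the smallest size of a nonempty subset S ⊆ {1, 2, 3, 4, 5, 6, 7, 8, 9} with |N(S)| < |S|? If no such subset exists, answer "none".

Take S = {3}. Its neighbourhood is {}, so |N(S)| = 0 < |S| = 1.

1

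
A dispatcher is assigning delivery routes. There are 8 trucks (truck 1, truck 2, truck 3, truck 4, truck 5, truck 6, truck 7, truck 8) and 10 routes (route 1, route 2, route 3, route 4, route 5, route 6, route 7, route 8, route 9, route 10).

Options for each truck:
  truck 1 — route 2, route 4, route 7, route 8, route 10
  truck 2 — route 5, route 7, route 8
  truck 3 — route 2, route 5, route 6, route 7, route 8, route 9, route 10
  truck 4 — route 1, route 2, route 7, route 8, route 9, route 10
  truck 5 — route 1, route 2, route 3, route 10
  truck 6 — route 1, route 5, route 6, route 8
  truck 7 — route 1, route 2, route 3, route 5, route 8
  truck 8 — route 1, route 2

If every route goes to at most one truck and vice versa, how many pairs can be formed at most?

For example, pair truck 1-route 4, truck 2-route 7, truck 3-route 8, truck 4-route 9, truck 5-route 10, truck 6-route 6, truck 7-route 3, truck 8-route 2.
This saturates every truck, so 8 is the maximum.

8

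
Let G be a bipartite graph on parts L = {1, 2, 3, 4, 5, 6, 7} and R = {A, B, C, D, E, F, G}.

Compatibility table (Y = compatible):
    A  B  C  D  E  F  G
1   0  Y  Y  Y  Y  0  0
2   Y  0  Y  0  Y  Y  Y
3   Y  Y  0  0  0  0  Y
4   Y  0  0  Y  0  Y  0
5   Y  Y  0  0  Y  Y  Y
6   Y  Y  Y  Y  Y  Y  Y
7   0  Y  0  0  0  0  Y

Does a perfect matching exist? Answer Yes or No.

Yes

A valid assignment of size 7: 1–C, 2–F, 3–G, 4–D, 5–E, 6–A, 7–B.
Every left vertex is matched, so this is a perfect matching.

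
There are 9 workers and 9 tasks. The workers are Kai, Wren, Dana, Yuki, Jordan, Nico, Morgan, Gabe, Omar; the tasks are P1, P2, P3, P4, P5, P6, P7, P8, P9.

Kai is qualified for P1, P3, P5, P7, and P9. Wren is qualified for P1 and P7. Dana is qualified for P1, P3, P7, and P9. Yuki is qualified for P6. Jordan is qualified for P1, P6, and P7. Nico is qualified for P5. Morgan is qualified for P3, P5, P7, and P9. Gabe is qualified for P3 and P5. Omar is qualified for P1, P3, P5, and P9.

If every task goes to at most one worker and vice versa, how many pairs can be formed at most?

6

A valid assignment of size 6: Kai-P3, Wren-P7, Dana-P9, Yuki-P6, Jordan-P1, Nico-P5.
The set {Kai, Wren, Dana, Yuki, Jordan, Nico, Morgan, Gabe, Omar} has only 6 neighbours ({P1, P3, P5, P6, P7, P9}), so by Hall's theorem at most 6 of the 9 workers can be matched.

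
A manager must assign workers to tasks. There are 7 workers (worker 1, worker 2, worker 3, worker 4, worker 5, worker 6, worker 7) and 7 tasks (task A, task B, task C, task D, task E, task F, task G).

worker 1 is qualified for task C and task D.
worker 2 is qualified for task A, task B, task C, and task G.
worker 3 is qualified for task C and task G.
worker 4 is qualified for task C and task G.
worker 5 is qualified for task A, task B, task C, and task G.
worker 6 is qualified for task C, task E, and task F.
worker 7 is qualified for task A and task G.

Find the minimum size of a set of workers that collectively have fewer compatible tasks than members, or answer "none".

5

Take S = {worker 2, worker 3, worker 4, worker 5, worker 7}. Its neighbourhood is {task A, task B, task C, task G}, so |N(S)| = 4 < |S| = 5.
Every subset of size less than 5 has at least as many neighbours as members, so 5 is the minimum.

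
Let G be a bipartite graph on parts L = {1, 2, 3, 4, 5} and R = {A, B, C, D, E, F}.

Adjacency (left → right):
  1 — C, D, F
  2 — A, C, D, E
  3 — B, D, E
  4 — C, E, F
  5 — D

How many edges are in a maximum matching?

A valid assignment of size 5: 1–F, 2–C, 3–B, 4–E, 5–D.
This saturates every left vertex, so 5 is the maximum.

5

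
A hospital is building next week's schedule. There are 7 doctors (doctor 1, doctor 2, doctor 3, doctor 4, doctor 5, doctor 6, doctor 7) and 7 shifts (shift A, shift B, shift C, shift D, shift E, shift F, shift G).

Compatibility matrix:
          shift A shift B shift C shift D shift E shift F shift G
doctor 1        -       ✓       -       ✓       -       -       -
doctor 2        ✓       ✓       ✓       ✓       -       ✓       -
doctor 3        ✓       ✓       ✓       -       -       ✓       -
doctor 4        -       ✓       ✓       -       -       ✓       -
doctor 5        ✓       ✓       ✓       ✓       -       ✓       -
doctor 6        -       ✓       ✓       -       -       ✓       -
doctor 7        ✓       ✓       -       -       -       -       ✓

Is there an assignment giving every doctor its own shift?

No

The set {doctor 1, doctor 2, doctor 3, doctor 4, doctor 5, doctor 6} has only 5 neighbours ({shift A, shift B, shift C, shift D, shift F}), so by Hall's theorem at most 6 of the 7 doctors can be matched.
Hence no matching covers every doctor.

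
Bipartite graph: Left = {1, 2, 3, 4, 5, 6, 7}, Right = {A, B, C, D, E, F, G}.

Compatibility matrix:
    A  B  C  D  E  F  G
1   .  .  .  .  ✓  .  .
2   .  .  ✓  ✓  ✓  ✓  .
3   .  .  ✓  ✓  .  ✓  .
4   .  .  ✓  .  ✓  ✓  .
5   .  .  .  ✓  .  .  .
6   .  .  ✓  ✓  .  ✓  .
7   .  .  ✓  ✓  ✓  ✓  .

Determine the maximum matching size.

4

One maximum matching: 1–E, 2–D, 3–F, 4–C.
The set {1, 2, 3, 4, 5, 6, 7} has only 4 neighbours ({C, D, E, F}), so by Hall's theorem at most 4 of the 7 left vertices can be matched.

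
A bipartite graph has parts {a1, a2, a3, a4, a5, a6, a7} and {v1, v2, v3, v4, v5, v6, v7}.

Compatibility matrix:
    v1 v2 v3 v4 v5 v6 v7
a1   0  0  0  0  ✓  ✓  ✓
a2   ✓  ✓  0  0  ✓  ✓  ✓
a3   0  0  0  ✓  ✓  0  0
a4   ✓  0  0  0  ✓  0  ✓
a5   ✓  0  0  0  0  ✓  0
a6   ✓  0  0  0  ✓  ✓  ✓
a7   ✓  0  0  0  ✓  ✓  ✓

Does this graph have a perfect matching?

The set {a1, a4, a5, a6, a7} has only 4 neighbours ({v1, v5, v6, v7}), so by Hall's theorem at most 6 of the 7 left vertices can be matched.
Hence no matching covers every left vertex.

No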